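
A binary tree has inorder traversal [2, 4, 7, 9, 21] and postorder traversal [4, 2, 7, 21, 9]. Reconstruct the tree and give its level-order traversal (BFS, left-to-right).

Inorder:   [2, 4, 7, 9, 21]
Postorder: [4, 2, 7, 21, 9]
Algorithm: postorder visits root last, so walk postorder right-to-left;
each value is the root of the current inorder slice — split it at that
value, recurse on the right subtree first, then the left.
Recursive splits:
  root=9; inorder splits into left=[2, 4, 7], right=[21]
  root=21; inorder splits into left=[], right=[]
  root=7; inorder splits into left=[2, 4], right=[]
  root=2; inorder splits into left=[], right=[4]
  root=4; inorder splits into left=[], right=[]
Reconstructed level-order: [9, 7, 21, 2, 4]


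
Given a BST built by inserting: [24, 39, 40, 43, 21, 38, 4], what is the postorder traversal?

Tree insertion order: [24, 39, 40, 43, 21, 38, 4]
Tree (level-order array): [24, 21, 39, 4, None, 38, 40, None, None, None, None, None, 43]
Postorder traversal: [4, 21, 38, 43, 40, 39, 24]


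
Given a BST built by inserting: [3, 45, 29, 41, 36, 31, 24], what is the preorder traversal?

Tree insertion order: [3, 45, 29, 41, 36, 31, 24]
Tree (level-order array): [3, None, 45, 29, None, 24, 41, None, None, 36, None, 31]
Preorder traversal: [3, 45, 29, 24, 41, 36, 31]


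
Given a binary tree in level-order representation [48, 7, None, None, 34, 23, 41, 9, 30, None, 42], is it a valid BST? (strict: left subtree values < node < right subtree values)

Level-order array: [48, 7, None, None, 34, 23, 41, 9, 30, None, 42]
Validate using subtree bounds (lo, hi): at each node, require lo < value < hi,
then recurse left with hi=value and right with lo=value.
Preorder trace (stopping at first violation):
  at node 48 with bounds (-inf, +inf): OK
  at node 7 with bounds (-inf, 48): OK
  at node 34 with bounds (7, 48): OK
  at node 23 with bounds (7, 34): OK
  at node 9 with bounds (7, 23): OK
  at node 30 with bounds (23, 34): OK
  at node 41 with bounds (34, 48): OK
  at node 42 with bounds (41, 48): OK
No violation found at any node.
Result: Valid BST


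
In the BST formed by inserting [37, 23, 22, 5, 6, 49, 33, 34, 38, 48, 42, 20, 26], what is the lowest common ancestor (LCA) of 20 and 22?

Tree insertion order: [37, 23, 22, 5, 6, 49, 33, 34, 38, 48, 42, 20, 26]
Tree (level-order array): [37, 23, 49, 22, 33, 38, None, 5, None, 26, 34, None, 48, None, 6, None, None, None, None, 42, None, None, 20]
In a BST, the LCA of p=20, q=22 is the first node v on the
root-to-leaf path with p <= v <= q (go left if both < v, right if both > v).
Walk from root:
  at 37: both 20 and 22 < 37, go left
  at 23: both 20 and 22 < 23, go left
  at 22: 20 <= 22 <= 22, this is the LCA
LCA = 22


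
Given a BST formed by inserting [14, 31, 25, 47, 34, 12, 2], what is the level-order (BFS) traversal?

Tree insertion order: [14, 31, 25, 47, 34, 12, 2]
Tree (level-order array): [14, 12, 31, 2, None, 25, 47, None, None, None, None, 34]
BFS from the root, enqueuing left then right child of each popped node:
  queue [14] -> pop 14, enqueue [12, 31], visited so far: [14]
  queue [12, 31] -> pop 12, enqueue [2], visited so far: [14, 12]
  queue [31, 2] -> pop 31, enqueue [25, 47], visited so far: [14, 12, 31]
  queue [2, 25, 47] -> pop 2, enqueue [none], visited so far: [14, 12, 31, 2]
  queue [25, 47] -> pop 25, enqueue [none], visited so far: [14, 12, 31, 2, 25]
  queue [47] -> pop 47, enqueue [34], visited so far: [14, 12, 31, 2, 25, 47]
  queue [34] -> pop 34, enqueue [none], visited so far: [14, 12, 31, 2, 25, 47, 34]
Result: [14, 12, 31, 2, 25, 47, 34]


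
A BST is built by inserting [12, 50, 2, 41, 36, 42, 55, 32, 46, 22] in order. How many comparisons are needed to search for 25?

Search path for 25: 12 -> 50 -> 41 -> 36 -> 32 -> 22
Found: False
Comparisons: 6


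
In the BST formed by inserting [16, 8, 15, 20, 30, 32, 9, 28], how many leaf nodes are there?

Tree built from: [16, 8, 15, 20, 30, 32, 9, 28]
Tree (level-order array): [16, 8, 20, None, 15, None, 30, 9, None, 28, 32]
Rule: A leaf has 0 children.
Per-node child counts:
  node 16: 2 child(ren)
  node 8: 1 child(ren)
  node 15: 1 child(ren)
  node 9: 0 child(ren)
  node 20: 1 child(ren)
  node 30: 2 child(ren)
  node 28: 0 child(ren)
  node 32: 0 child(ren)
Matching nodes: [9, 28, 32]
Count of leaf nodes: 3


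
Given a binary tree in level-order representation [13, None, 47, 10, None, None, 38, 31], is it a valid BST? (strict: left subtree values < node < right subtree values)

Level-order array: [13, None, 47, 10, None, None, 38, 31]
Validate using subtree bounds (lo, hi): at each node, require lo < value < hi,
then recurse left with hi=value and right with lo=value.
Preorder trace (stopping at first violation):
  at node 13 with bounds (-inf, +inf): OK
  at node 47 with bounds (13, +inf): OK
  at node 10 with bounds (13, 47): VIOLATION
Node 10 violates its bound: not (13 < 10 < 47).
Result: Not a valid BST


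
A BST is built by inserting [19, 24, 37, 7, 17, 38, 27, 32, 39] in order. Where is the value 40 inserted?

Starting tree (level order): [19, 7, 24, None, 17, None, 37, None, None, 27, 38, None, 32, None, 39]
Insertion path: 19 -> 24 -> 37 -> 38 -> 39
Result: insert 40 as right child of 39
Final tree (level order): [19, 7, 24, None, 17, None, 37, None, None, 27, 38, None, 32, None, 39, None, None, None, 40]


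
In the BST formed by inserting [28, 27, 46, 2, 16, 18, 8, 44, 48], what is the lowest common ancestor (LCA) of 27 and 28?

Tree insertion order: [28, 27, 46, 2, 16, 18, 8, 44, 48]
Tree (level-order array): [28, 27, 46, 2, None, 44, 48, None, 16, None, None, None, None, 8, 18]
In a BST, the LCA of p=27, q=28 is the first node v on the
root-to-leaf path with p <= v <= q (go left if both < v, right if both > v).
Walk from root:
  at 28: 27 <= 28 <= 28, this is the LCA
LCA = 28


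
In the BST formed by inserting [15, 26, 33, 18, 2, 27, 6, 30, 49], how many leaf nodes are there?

Tree built from: [15, 26, 33, 18, 2, 27, 6, 30, 49]
Tree (level-order array): [15, 2, 26, None, 6, 18, 33, None, None, None, None, 27, 49, None, 30]
Rule: A leaf has 0 children.
Per-node child counts:
  node 15: 2 child(ren)
  node 2: 1 child(ren)
  node 6: 0 child(ren)
  node 26: 2 child(ren)
  node 18: 0 child(ren)
  node 33: 2 child(ren)
  node 27: 1 child(ren)
  node 30: 0 child(ren)
  node 49: 0 child(ren)
Matching nodes: [6, 18, 30, 49]
Count of leaf nodes: 4


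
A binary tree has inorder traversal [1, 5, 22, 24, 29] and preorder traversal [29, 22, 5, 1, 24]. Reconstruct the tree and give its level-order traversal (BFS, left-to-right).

Inorder:  [1, 5, 22, 24, 29]
Preorder: [29, 22, 5, 1, 24]
Algorithm: preorder visits root first, so consume preorder in order;
for each root, split the current inorder slice at that value into
left-subtree inorder and right-subtree inorder, then recurse.
Recursive splits:
  root=29; inorder splits into left=[1, 5, 22, 24], right=[]
  root=22; inorder splits into left=[1, 5], right=[24]
  root=5; inorder splits into left=[1], right=[]
  root=1; inorder splits into left=[], right=[]
  root=24; inorder splits into left=[], right=[]
Reconstructed level-order: [29, 22, 5, 24, 1]


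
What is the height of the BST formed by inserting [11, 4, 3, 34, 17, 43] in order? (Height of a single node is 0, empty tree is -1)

Insertion order: [11, 4, 3, 34, 17, 43]
Tree (level-order array): [11, 4, 34, 3, None, 17, 43]
Compute height bottom-up (empty subtree = -1):
  height(3) = 1 + max(-1, -1) = 0
  height(4) = 1 + max(0, -1) = 1
  height(17) = 1 + max(-1, -1) = 0
  height(43) = 1 + max(-1, -1) = 0
  height(34) = 1 + max(0, 0) = 1
  height(11) = 1 + max(1, 1) = 2
Height = 2


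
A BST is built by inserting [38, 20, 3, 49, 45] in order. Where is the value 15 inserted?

Starting tree (level order): [38, 20, 49, 3, None, 45]
Insertion path: 38 -> 20 -> 3
Result: insert 15 as right child of 3
Final tree (level order): [38, 20, 49, 3, None, 45, None, None, 15]


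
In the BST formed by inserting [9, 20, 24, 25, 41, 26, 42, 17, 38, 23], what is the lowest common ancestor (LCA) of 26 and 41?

Tree insertion order: [9, 20, 24, 25, 41, 26, 42, 17, 38, 23]
Tree (level-order array): [9, None, 20, 17, 24, None, None, 23, 25, None, None, None, 41, 26, 42, None, 38]
In a BST, the LCA of p=26, q=41 is the first node v on the
root-to-leaf path with p <= v <= q (go left if both < v, right if both > v).
Walk from root:
  at 9: both 26 and 41 > 9, go right
  at 20: both 26 and 41 > 20, go right
  at 24: both 26 and 41 > 24, go right
  at 25: both 26 and 41 > 25, go right
  at 41: 26 <= 41 <= 41, this is the LCA
LCA = 41


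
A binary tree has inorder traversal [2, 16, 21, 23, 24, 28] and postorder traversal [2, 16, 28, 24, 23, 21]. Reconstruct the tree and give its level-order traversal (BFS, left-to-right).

Inorder:   [2, 16, 21, 23, 24, 28]
Postorder: [2, 16, 28, 24, 23, 21]
Algorithm: postorder visits root last, so walk postorder right-to-left;
each value is the root of the current inorder slice — split it at that
value, recurse on the right subtree first, then the left.
Recursive splits:
  root=21; inorder splits into left=[2, 16], right=[23, 24, 28]
  root=23; inorder splits into left=[], right=[24, 28]
  root=24; inorder splits into left=[], right=[28]
  root=28; inorder splits into left=[], right=[]
  root=16; inorder splits into left=[2], right=[]
  root=2; inorder splits into left=[], right=[]
Reconstructed level-order: [21, 16, 23, 2, 24, 28]


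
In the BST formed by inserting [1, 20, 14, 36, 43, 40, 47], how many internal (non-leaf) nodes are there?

Tree built from: [1, 20, 14, 36, 43, 40, 47]
Tree (level-order array): [1, None, 20, 14, 36, None, None, None, 43, 40, 47]
Rule: An internal node has at least one child.
Per-node child counts:
  node 1: 1 child(ren)
  node 20: 2 child(ren)
  node 14: 0 child(ren)
  node 36: 1 child(ren)
  node 43: 2 child(ren)
  node 40: 0 child(ren)
  node 47: 0 child(ren)
Matching nodes: [1, 20, 36, 43]
Count of internal (non-leaf) nodes: 4


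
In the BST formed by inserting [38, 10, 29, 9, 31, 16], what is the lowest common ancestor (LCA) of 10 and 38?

Tree insertion order: [38, 10, 29, 9, 31, 16]
Tree (level-order array): [38, 10, None, 9, 29, None, None, 16, 31]
In a BST, the LCA of p=10, q=38 is the first node v on the
root-to-leaf path with p <= v <= q (go left if both < v, right if both > v).
Walk from root:
  at 38: 10 <= 38 <= 38, this is the LCA
LCA = 38


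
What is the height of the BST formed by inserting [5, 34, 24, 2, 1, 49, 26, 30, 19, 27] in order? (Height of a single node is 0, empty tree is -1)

Insertion order: [5, 34, 24, 2, 1, 49, 26, 30, 19, 27]
Tree (level-order array): [5, 2, 34, 1, None, 24, 49, None, None, 19, 26, None, None, None, None, None, 30, 27]
Compute height bottom-up (empty subtree = -1):
  height(1) = 1 + max(-1, -1) = 0
  height(2) = 1 + max(0, -1) = 1
  height(19) = 1 + max(-1, -1) = 0
  height(27) = 1 + max(-1, -1) = 0
  height(30) = 1 + max(0, -1) = 1
  height(26) = 1 + max(-1, 1) = 2
  height(24) = 1 + max(0, 2) = 3
  height(49) = 1 + max(-1, -1) = 0
  height(34) = 1 + max(3, 0) = 4
  height(5) = 1 + max(1, 4) = 5
Height = 5


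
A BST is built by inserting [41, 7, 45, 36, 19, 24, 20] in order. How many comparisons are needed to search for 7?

Search path for 7: 41 -> 7
Found: True
Comparisons: 2


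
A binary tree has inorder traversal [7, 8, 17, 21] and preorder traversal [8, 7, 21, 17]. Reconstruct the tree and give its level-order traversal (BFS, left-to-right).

Inorder:  [7, 8, 17, 21]
Preorder: [8, 7, 21, 17]
Algorithm: preorder visits root first, so consume preorder in order;
for each root, split the current inorder slice at that value into
left-subtree inorder and right-subtree inorder, then recurse.
Recursive splits:
  root=8; inorder splits into left=[7], right=[17, 21]
  root=7; inorder splits into left=[], right=[]
  root=21; inorder splits into left=[17], right=[]
  root=17; inorder splits into left=[], right=[]
Reconstructed level-order: [8, 7, 21, 17]


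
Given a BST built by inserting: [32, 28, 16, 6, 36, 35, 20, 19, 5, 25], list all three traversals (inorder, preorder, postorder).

Tree insertion order: [32, 28, 16, 6, 36, 35, 20, 19, 5, 25]
Tree (level-order array): [32, 28, 36, 16, None, 35, None, 6, 20, None, None, 5, None, 19, 25]
Inorder (L, root, R): [5, 6, 16, 19, 20, 25, 28, 32, 35, 36]
Preorder (root, L, R): [32, 28, 16, 6, 5, 20, 19, 25, 36, 35]
Postorder (L, R, root): [5, 6, 19, 25, 20, 16, 28, 35, 36, 32]


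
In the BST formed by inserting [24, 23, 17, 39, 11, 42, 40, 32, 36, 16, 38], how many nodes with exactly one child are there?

Tree built from: [24, 23, 17, 39, 11, 42, 40, 32, 36, 16, 38]
Tree (level-order array): [24, 23, 39, 17, None, 32, 42, 11, None, None, 36, 40, None, None, 16, None, 38]
Rule: These are nodes with exactly 1 non-null child.
Per-node child counts:
  node 24: 2 child(ren)
  node 23: 1 child(ren)
  node 17: 1 child(ren)
  node 11: 1 child(ren)
  node 16: 0 child(ren)
  node 39: 2 child(ren)
  node 32: 1 child(ren)
  node 36: 1 child(ren)
  node 38: 0 child(ren)
  node 42: 1 child(ren)
  node 40: 0 child(ren)
Matching nodes: [23, 17, 11, 32, 36, 42]
Count of nodes with exactly one child: 6


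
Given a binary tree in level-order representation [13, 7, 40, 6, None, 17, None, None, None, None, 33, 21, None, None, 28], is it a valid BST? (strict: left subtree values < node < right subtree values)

Level-order array: [13, 7, 40, 6, None, 17, None, None, None, None, 33, 21, None, None, 28]
Validate using subtree bounds (lo, hi): at each node, require lo < value < hi,
then recurse left with hi=value and right with lo=value.
Preorder trace (stopping at first violation):
  at node 13 with bounds (-inf, +inf): OK
  at node 7 with bounds (-inf, 13): OK
  at node 6 with bounds (-inf, 7): OK
  at node 40 with bounds (13, +inf): OK
  at node 17 with bounds (13, 40): OK
  at node 33 with bounds (17, 40): OK
  at node 21 with bounds (17, 33): OK
  at node 28 with bounds (21, 33): OK
No violation found at any node.
Result: Valid BST


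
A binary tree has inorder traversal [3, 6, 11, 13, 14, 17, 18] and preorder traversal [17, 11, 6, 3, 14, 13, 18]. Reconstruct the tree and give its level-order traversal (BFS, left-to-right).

Inorder:  [3, 6, 11, 13, 14, 17, 18]
Preorder: [17, 11, 6, 3, 14, 13, 18]
Algorithm: preorder visits root first, so consume preorder in order;
for each root, split the current inorder slice at that value into
left-subtree inorder and right-subtree inorder, then recurse.
Recursive splits:
  root=17; inorder splits into left=[3, 6, 11, 13, 14], right=[18]
  root=11; inorder splits into left=[3, 6], right=[13, 14]
  root=6; inorder splits into left=[3], right=[]
  root=3; inorder splits into left=[], right=[]
  root=14; inorder splits into left=[13], right=[]
  root=13; inorder splits into left=[], right=[]
  root=18; inorder splits into left=[], right=[]
Reconstructed level-order: [17, 11, 18, 6, 14, 3, 13]


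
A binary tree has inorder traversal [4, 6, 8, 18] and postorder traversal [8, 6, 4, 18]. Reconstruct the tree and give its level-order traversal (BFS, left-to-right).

Inorder:   [4, 6, 8, 18]
Postorder: [8, 6, 4, 18]
Algorithm: postorder visits root last, so walk postorder right-to-left;
each value is the root of the current inorder slice — split it at that
value, recurse on the right subtree first, then the left.
Recursive splits:
  root=18; inorder splits into left=[4, 6, 8], right=[]
  root=4; inorder splits into left=[], right=[6, 8]
  root=6; inorder splits into left=[], right=[8]
  root=8; inorder splits into left=[], right=[]
Reconstructed level-order: [18, 4, 6, 8]


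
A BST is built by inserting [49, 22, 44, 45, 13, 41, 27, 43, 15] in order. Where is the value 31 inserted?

Starting tree (level order): [49, 22, None, 13, 44, None, 15, 41, 45, None, None, 27, 43]
Insertion path: 49 -> 22 -> 44 -> 41 -> 27
Result: insert 31 as right child of 27
Final tree (level order): [49, 22, None, 13, 44, None, 15, 41, 45, None, None, 27, 43, None, None, None, 31]


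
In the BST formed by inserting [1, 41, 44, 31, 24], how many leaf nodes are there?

Tree built from: [1, 41, 44, 31, 24]
Tree (level-order array): [1, None, 41, 31, 44, 24]
Rule: A leaf has 0 children.
Per-node child counts:
  node 1: 1 child(ren)
  node 41: 2 child(ren)
  node 31: 1 child(ren)
  node 24: 0 child(ren)
  node 44: 0 child(ren)
Matching nodes: [24, 44]
Count of leaf nodes: 2


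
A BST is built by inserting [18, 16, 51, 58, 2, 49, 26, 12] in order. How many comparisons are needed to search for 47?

Search path for 47: 18 -> 51 -> 49 -> 26
Found: False
Comparisons: 4


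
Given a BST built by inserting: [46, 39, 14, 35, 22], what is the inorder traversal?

Tree insertion order: [46, 39, 14, 35, 22]
Tree (level-order array): [46, 39, None, 14, None, None, 35, 22]
Inorder traversal: [14, 22, 35, 39, 46]


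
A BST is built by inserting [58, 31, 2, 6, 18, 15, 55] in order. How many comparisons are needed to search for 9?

Search path for 9: 58 -> 31 -> 2 -> 6 -> 18 -> 15
Found: False
Comparisons: 6


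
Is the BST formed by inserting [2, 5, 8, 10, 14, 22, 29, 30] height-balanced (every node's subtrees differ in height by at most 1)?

Tree (level-order array): [2, None, 5, None, 8, None, 10, None, 14, None, 22, None, 29, None, 30]
Definition: a tree is height-balanced if, at every node, |h(left) - h(right)| <= 1 (empty subtree has height -1).
Bottom-up per-node check:
  node 30: h_left=-1, h_right=-1, diff=0 [OK], height=0
  node 29: h_left=-1, h_right=0, diff=1 [OK], height=1
  node 22: h_left=-1, h_right=1, diff=2 [FAIL (|-1-1|=2 > 1)], height=2
  node 14: h_left=-1, h_right=2, diff=3 [FAIL (|-1-2|=3 > 1)], height=3
  node 10: h_left=-1, h_right=3, diff=4 [FAIL (|-1-3|=4 > 1)], height=4
  node 8: h_left=-1, h_right=4, diff=5 [FAIL (|-1-4|=5 > 1)], height=5
  node 5: h_left=-1, h_right=5, diff=6 [FAIL (|-1-5|=6 > 1)], height=6
  node 2: h_left=-1, h_right=6, diff=7 [FAIL (|-1-6|=7 > 1)], height=7
Node 22 violates the condition: |-1 - 1| = 2 > 1.
Result: Not balanced


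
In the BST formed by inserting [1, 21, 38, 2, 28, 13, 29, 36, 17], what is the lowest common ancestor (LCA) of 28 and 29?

Tree insertion order: [1, 21, 38, 2, 28, 13, 29, 36, 17]
Tree (level-order array): [1, None, 21, 2, 38, None, 13, 28, None, None, 17, None, 29, None, None, None, 36]
In a BST, the LCA of p=28, q=29 is the first node v on the
root-to-leaf path with p <= v <= q (go left if both < v, right if both > v).
Walk from root:
  at 1: both 28 and 29 > 1, go right
  at 21: both 28 and 29 > 21, go right
  at 38: both 28 and 29 < 38, go left
  at 28: 28 <= 28 <= 29, this is the LCA
LCA = 28


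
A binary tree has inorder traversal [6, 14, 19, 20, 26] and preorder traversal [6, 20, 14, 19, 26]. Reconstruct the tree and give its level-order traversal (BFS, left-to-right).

Inorder:  [6, 14, 19, 20, 26]
Preorder: [6, 20, 14, 19, 26]
Algorithm: preorder visits root first, so consume preorder in order;
for each root, split the current inorder slice at that value into
left-subtree inorder and right-subtree inorder, then recurse.
Recursive splits:
  root=6; inorder splits into left=[], right=[14, 19, 20, 26]
  root=20; inorder splits into left=[14, 19], right=[26]
  root=14; inorder splits into left=[], right=[19]
  root=19; inorder splits into left=[], right=[]
  root=26; inorder splits into left=[], right=[]
Reconstructed level-order: [6, 20, 14, 26, 19]


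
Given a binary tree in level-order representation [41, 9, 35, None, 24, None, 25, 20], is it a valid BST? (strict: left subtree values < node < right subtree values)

Level-order array: [41, 9, 35, None, 24, None, 25, 20]
Validate using subtree bounds (lo, hi): at each node, require lo < value < hi,
then recurse left with hi=value and right with lo=value.
Preorder trace (stopping at first violation):
  at node 41 with bounds (-inf, +inf): OK
  at node 9 with bounds (-inf, 41): OK
  at node 24 with bounds (9, 41): OK
  at node 20 with bounds (9, 24): OK
  at node 35 with bounds (41, +inf): VIOLATION
Node 35 violates its bound: not (41 < 35 < +inf).
Result: Not a valid BST


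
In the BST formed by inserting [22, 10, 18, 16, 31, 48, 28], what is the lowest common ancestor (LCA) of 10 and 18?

Tree insertion order: [22, 10, 18, 16, 31, 48, 28]
Tree (level-order array): [22, 10, 31, None, 18, 28, 48, 16]
In a BST, the LCA of p=10, q=18 is the first node v on the
root-to-leaf path with p <= v <= q (go left if both < v, right if both > v).
Walk from root:
  at 22: both 10 and 18 < 22, go left
  at 10: 10 <= 10 <= 18, this is the LCA
LCA = 10


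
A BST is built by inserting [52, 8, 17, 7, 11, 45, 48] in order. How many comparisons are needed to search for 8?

Search path for 8: 52 -> 8
Found: True
Comparisons: 2


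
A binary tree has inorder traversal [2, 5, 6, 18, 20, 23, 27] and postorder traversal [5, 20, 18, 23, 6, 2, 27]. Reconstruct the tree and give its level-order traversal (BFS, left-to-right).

Inorder:   [2, 5, 6, 18, 20, 23, 27]
Postorder: [5, 20, 18, 23, 6, 2, 27]
Algorithm: postorder visits root last, so walk postorder right-to-left;
each value is the root of the current inorder slice — split it at that
value, recurse on the right subtree first, then the left.
Recursive splits:
  root=27; inorder splits into left=[2, 5, 6, 18, 20, 23], right=[]
  root=2; inorder splits into left=[], right=[5, 6, 18, 20, 23]
  root=6; inorder splits into left=[5], right=[18, 20, 23]
  root=23; inorder splits into left=[18, 20], right=[]
  root=18; inorder splits into left=[], right=[20]
  root=20; inorder splits into left=[], right=[]
  root=5; inorder splits into left=[], right=[]
Reconstructed level-order: [27, 2, 6, 5, 23, 18, 20]


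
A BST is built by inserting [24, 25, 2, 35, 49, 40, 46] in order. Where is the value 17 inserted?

Starting tree (level order): [24, 2, 25, None, None, None, 35, None, 49, 40, None, None, 46]
Insertion path: 24 -> 2
Result: insert 17 as right child of 2
Final tree (level order): [24, 2, 25, None, 17, None, 35, None, None, None, 49, 40, None, None, 46]


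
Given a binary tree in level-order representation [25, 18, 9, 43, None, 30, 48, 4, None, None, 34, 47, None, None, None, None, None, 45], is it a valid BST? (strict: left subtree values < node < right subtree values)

Level-order array: [25, 18, 9, 43, None, 30, 48, 4, None, None, 34, 47, None, None, None, None, None, 45]
Validate using subtree bounds (lo, hi): at each node, require lo < value < hi,
then recurse left with hi=value and right with lo=value.
Preorder trace (stopping at first violation):
  at node 25 with bounds (-inf, +inf): OK
  at node 18 with bounds (-inf, 25): OK
  at node 43 with bounds (-inf, 18): VIOLATION
Node 43 violates its bound: not (-inf < 43 < 18).
Result: Not a valid BST


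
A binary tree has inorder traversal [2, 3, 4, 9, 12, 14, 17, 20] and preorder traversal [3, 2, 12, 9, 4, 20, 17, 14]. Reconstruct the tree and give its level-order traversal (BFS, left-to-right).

Inorder:  [2, 3, 4, 9, 12, 14, 17, 20]
Preorder: [3, 2, 12, 9, 4, 20, 17, 14]
Algorithm: preorder visits root first, so consume preorder in order;
for each root, split the current inorder slice at that value into
left-subtree inorder and right-subtree inorder, then recurse.
Recursive splits:
  root=3; inorder splits into left=[2], right=[4, 9, 12, 14, 17, 20]
  root=2; inorder splits into left=[], right=[]
  root=12; inorder splits into left=[4, 9], right=[14, 17, 20]
  root=9; inorder splits into left=[4], right=[]
  root=4; inorder splits into left=[], right=[]
  root=20; inorder splits into left=[14, 17], right=[]
  root=17; inorder splits into left=[14], right=[]
  root=14; inorder splits into left=[], right=[]
Reconstructed level-order: [3, 2, 12, 9, 20, 4, 17, 14]


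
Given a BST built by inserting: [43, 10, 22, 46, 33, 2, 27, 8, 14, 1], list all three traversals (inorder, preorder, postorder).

Tree insertion order: [43, 10, 22, 46, 33, 2, 27, 8, 14, 1]
Tree (level-order array): [43, 10, 46, 2, 22, None, None, 1, 8, 14, 33, None, None, None, None, None, None, 27]
Inorder (L, root, R): [1, 2, 8, 10, 14, 22, 27, 33, 43, 46]
Preorder (root, L, R): [43, 10, 2, 1, 8, 22, 14, 33, 27, 46]
Postorder (L, R, root): [1, 8, 2, 14, 27, 33, 22, 10, 46, 43]


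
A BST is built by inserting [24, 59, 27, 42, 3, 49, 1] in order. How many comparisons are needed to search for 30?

Search path for 30: 24 -> 59 -> 27 -> 42
Found: False
Comparisons: 4


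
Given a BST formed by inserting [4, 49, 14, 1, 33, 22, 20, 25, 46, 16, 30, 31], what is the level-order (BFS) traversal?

Tree insertion order: [4, 49, 14, 1, 33, 22, 20, 25, 46, 16, 30, 31]
Tree (level-order array): [4, 1, 49, None, None, 14, None, None, 33, 22, 46, 20, 25, None, None, 16, None, None, 30, None, None, None, 31]
BFS from the root, enqueuing left then right child of each popped node:
  queue [4] -> pop 4, enqueue [1, 49], visited so far: [4]
  queue [1, 49] -> pop 1, enqueue [none], visited so far: [4, 1]
  queue [49] -> pop 49, enqueue [14], visited so far: [4, 1, 49]
  queue [14] -> pop 14, enqueue [33], visited so far: [4, 1, 49, 14]
  queue [33] -> pop 33, enqueue [22, 46], visited so far: [4, 1, 49, 14, 33]
  queue [22, 46] -> pop 22, enqueue [20, 25], visited so far: [4, 1, 49, 14, 33, 22]
  queue [46, 20, 25] -> pop 46, enqueue [none], visited so far: [4, 1, 49, 14, 33, 22, 46]
  queue [20, 25] -> pop 20, enqueue [16], visited so far: [4, 1, 49, 14, 33, 22, 46, 20]
  queue [25, 16] -> pop 25, enqueue [30], visited so far: [4, 1, 49, 14, 33, 22, 46, 20, 25]
  queue [16, 30] -> pop 16, enqueue [none], visited so far: [4, 1, 49, 14, 33, 22, 46, 20, 25, 16]
  queue [30] -> pop 30, enqueue [31], visited so far: [4, 1, 49, 14, 33, 22, 46, 20, 25, 16, 30]
  queue [31] -> pop 31, enqueue [none], visited so far: [4, 1, 49, 14, 33, 22, 46, 20, 25, 16, 30, 31]
Result: [4, 1, 49, 14, 33, 22, 46, 20, 25, 16, 30, 31]


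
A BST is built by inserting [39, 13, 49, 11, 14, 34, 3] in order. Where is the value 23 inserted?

Starting tree (level order): [39, 13, 49, 11, 14, None, None, 3, None, None, 34]
Insertion path: 39 -> 13 -> 14 -> 34
Result: insert 23 as left child of 34
Final tree (level order): [39, 13, 49, 11, 14, None, None, 3, None, None, 34, None, None, 23]


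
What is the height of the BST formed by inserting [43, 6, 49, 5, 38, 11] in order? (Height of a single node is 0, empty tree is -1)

Insertion order: [43, 6, 49, 5, 38, 11]
Tree (level-order array): [43, 6, 49, 5, 38, None, None, None, None, 11]
Compute height bottom-up (empty subtree = -1):
  height(5) = 1 + max(-1, -1) = 0
  height(11) = 1 + max(-1, -1) = 0
  height(38) = 1 + max(0, -1) = 1
  height(6) = 1 + max(0, 1) = 2
  height(49) = 1 + max(-1, -1) = 0
  height(43) = 1 + max(2, 0) = 3
Height = 3


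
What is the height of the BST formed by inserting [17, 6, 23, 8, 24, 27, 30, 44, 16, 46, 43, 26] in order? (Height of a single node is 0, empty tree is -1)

Insertion order: [17, 6, 23, 8, 24, 27, 30, 44, 16, 46, 43, 26]
Tree (level-order array): [17, 6, 23, None, 8, None, 24, None, 16, None, 27, None, None, 26, 30, None, None, None, 44, 43, 46]
Compute height bottom-up (empty subtree = -1):
  height(16) = 1 + max(-1, -1) = 0
  height(8) = 1 + max(-1, 0) = 1
  height(6) = 1 + max(-1, 1) = 2
  height(26) = 1 + max(-1, -1) = 0
  height(43) = 1 + max(-1, -1) = 0
  height(46) = 1 + max(-1, -1) = 0
  height(44) = 1 + max(0, 0) = 1
  height(30) = 1 + max(-1, 1) = 2
  height(27) = 1 + max(0, 2) = 3
  height(24) = 1 + max(-1, 3) = 4
  height(23) = 1 + max(-1, 4) = 5
  height(17) = 1 + max(2, 5) = 6
Height = 6


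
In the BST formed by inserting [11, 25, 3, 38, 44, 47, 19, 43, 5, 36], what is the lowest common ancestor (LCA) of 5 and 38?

Tree insertion order: [11, 25, 3, 38, 44, 47, 19, 43, 5, 36]
Tree (level-order array): [11, 3, 25, None, 5, 19, 38, None, None, None, None, 36, 44, None, None, 43, 47]
In a BST, the LCA of p=5, q=38 is the first node v on the
root-to-leaf path with p <= v <= q (go left if both < v, right if both > v).
Walk from root:
  at 11: 5 <= 11 <= 38, this is the LCA
LCA = 11


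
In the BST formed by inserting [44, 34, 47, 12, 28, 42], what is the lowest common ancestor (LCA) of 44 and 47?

Tree insertion order: [44, 34, 47, 12, 28, 42]
Tree (level-order array): [44, 34, 47, 12, 42, None, None, None, 28]
In a BST, the LCA of p=44, q=47 is the first node v on the
root-to-leaf path with p <= v <= q (go left if both < v, right if both > v).
Walk from root:
  at 44: 44 <= 44 <= 47, this is the LCA
LCA = 44


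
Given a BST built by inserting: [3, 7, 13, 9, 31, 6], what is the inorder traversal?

Tree insertion order: [3, 7, 13, 9, 31, 6]
Tree (level-order array): [3, None, 7, 6, 13, None, None, 9, 31]
Inorder traversal: [3, 6, 7, 9, 13, 31]


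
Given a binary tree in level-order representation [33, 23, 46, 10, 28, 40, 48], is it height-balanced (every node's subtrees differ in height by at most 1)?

Tree (level-order array): [33, 23, 46, 10, 28, 40, 48]
Definition: a tree is height-balanced if, at every node, |h(left) - h(right)| <= 1 (empty subtree has height -1).
Bottom-up per-node check:
  node 10: h_left=-1, h_right=-1, diff=0 [OK], height=0
  node 28: h_left=-1, h_right=-1, diff=0 [OK], height=0
  node 23: h_left=0, h_right=0, diff=0 [OK], height=1
  node 40: h_left=-1, h_right=-1, diff=0 [OK], height=0
  node 48: h_left=-1, h_right=-1, diff=0 [OK], height=0
  node 46: h_left=0, h_right=0, diff=0 [OK], height=1
  node 33: h_left=1, h_right=1, diff=0 [OK], height=2
All nodes satisfy the balance condition.
Result: Balanced


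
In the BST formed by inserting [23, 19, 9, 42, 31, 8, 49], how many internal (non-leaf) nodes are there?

Tree built from: [23, 19, 9, 42, 31, 8, 49]
Tree (level-order array): [23, 19, 42, 9, None, 31, 49, 8]
Rule: An internal node has at least one child.
Per-node child counts:
  node 23: 2 child(ren)
  node 19: 1 child(ren)
  node 9: 1 child(ren)
  node 8: 0 child(ren)
  node 42: 2 child(ren)
  node 31: 0 child(ren)
  node 49: 0 child(ren)
Matching nodes: [23, 19, 9, 42]
Count of internal (non-leaf) nodes: 4


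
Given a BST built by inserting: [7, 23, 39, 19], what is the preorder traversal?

Tree insertion order: [7, 23, 39, 19]
Tree (level-order array): [7, None, 23, 19, 39]
Preorder traversal: [7, 23, 19, 39]


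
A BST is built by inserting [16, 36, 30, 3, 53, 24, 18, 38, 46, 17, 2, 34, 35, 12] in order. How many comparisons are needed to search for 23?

Search path for 23: 16 -> 36 -> 30 -> 24 -> 18
Found: False
Comparisons: 5


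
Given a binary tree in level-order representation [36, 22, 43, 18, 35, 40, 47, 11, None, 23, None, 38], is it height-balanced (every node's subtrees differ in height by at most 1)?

Tree (level-order array): [36, 22, 43, 18, 35, 40, 47, 11, None, 23, None, 38]
Definition: a tree is height-balanced if, at every node, |h(left) - h(right)| <= 1 (empty subtree has height -1).
Bottom-up per-node check:
  node 11: h_left=-1, h_right=-1, diff=0 [OK], height=0
  node 18: h_left=0, h_right=-1, diff=1 [OK], height=1
  node 23: h_left=-1, h_right=-1, diff=0 [OK], height=0
  node 35: h_left=0, h_right=-1, diff=1 [OK], height=1
  node 22: h_left=1, h_right=1, diff=0 [OK], height=2
  node 38: h_left=-1, h_right=-1, diff=0 [OK], height=0
  node 40: h_left=0, h_right=-1, diff=1 [OK], height=1
  node 47: h_left=-1, h_right=-1, diff=0 [OK], height=0
  node 43: h_left=1, h_right=0, diff=1 [OK], height=2
  node 36: h_left=2, h_right=2, diff=0 [OK], height=3
All nodes satisfy the balance condition.
Result: Balanced


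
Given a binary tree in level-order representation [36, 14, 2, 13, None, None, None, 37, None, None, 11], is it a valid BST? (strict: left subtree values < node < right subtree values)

Level-order array: [36, 14, 2, 13, None, None, None, 37, None, None, 11]
Validate using subtree bounds (lo, hi): at each node, require lo < value < hi,
then recurse left with hi=value and right with lo=value.
Preorder trace (stopping at first violation):
  at node 36 with bounds (-inf, +inf): OK
  at node 14 with bounds (-inf, 36): OK
  at node 13 with bounds (-inf, 14): OK
  at node 37 with bounds (-inf, 13): VIOLATION
Node 37 violates its bound: not (-inf < 37 < 13).
Result: Not a valid BST


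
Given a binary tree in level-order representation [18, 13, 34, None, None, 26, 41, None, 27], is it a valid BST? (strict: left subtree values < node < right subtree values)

Level-order array: [18, 13, 34, None, None, 26, 41, None, 27]
Validate using subtree bounds (lo, hi): at each node, require lo < value < hi,
then recurse left with hi=value and right with lo=value.
Preorder trace (stopping at first violation):
  at node 18 with bounds (-inf, +inf): OK
  at node 13 with bounds (-inf, 18): OK
  at node 34 with bounds (18, +inf): OK
  at node 26 with bounds (18, 34): OK
  at node 27 with bounds (26, 34): OK
  at node 41 with bounds (34, +inf): OK
No violation found at any node.
Result: Valid BST


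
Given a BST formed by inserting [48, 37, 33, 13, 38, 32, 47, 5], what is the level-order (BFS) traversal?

Tree insertion order: [48, 37, 33, 13, 38, 32, 47, 5]
Tree (level-order array): [48, 37, None, 33, 38, 13, None, None, 47, 5, 32]
BFS from the root, enqueuing left then right child of each popped node:
  queue [48] -> pop 48, enqueue [37], visited so far: [48]
  queue [37] -> pop 37, enqueue [33, 38], visited so far: [48, 37]
  queue [33, 38] -> pop 33, enqueue [13], visited so far: [48, 37, 33]
  queue [38, 13] -> pop 38, enqueue [47], visited so far: [48, 37, 33, 38]
  queue [13, 47] -> pop 13, enqueue [5, 32], visited so far: [48, 37, 33, 38, 13]
  queue [47, 5, 32] -> pop 47, enqueue [none], visited so far: [48, 37, 33, 38, 13, 47]
  queue [5, 32] -> pop 5, enqueue [none], visited so far: [48, 37, 33, 38, 13, 47, 5]
  queue [32] -> pop 32, enqueue [none], visited so far: [48, 37, 33, 38, 13, 47, 5, 32]
Result: [48, 37, 33, 38, 13, 47, 5, 32]


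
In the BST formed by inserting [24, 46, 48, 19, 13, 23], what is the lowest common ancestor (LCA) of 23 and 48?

Tree insertion order: [24, 46, 48, 19, 13, 23]
Tree (level-order array): [24, 19, 46, 13, 23, None, 48]
In a BST, the LCA of p=23, q=48 is the first node v on the
root-to-leaf path with p <= v <= q (go left if both < v, right if both > v).
Walk from root:
  at 24: 23 <= 24 <= 48, this is the LCA
LCA = 24


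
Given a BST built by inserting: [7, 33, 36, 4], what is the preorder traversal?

Tree insertion order: [7, 33, 36, 4]
Tree (level-order array): [7, 4, 33, None, None, None, 36]
Preorder traversal: [7, 4, 33, 36]


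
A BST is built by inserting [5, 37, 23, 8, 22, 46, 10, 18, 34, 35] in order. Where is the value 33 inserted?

Starting tree (level order): [5, None, 37, 23, 46, 8, 34, None, None, None, 22, None, 35, 10, None, None, None, None, 18]
Insertion path: 5 -> 37 -> 23 -> 34
Result: insert 33 as left child of 34
Final tree (level order): [5, None, 37, 23, 46, 8, 34, None, None, None, 22, 33, 35, 10, None, None, None, None, None, None, 18]


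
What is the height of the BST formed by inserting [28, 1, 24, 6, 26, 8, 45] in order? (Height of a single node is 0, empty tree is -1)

Insertion order: [28, 1, 24, 6, 26, 8, 45]
Tree (level-order array): [28, 1, 45, None, 24, None, None, 6, 26, None, 8]
Compute height bottom-up (empty subtree = -1):
  height(8) = 1 + max(-1, -1) = 0
  height(6) = 1 + max(-1, 0) = 1
  height(26) = 1 + max(-1, -1) = 0
  height(24) = 1 + max(1, 0) = 2
  height(1) = 1 + max(-1, 2) = 3
  height(45) = 1 + max(-1, -1) = 0
  height(28) = 1 + max(3, 0) = 4
Height = 4


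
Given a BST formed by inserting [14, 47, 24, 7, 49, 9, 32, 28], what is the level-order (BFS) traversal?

Tree insertion order: [14, 47, 24, 7, 49, 9, 32, 28]
Tree (level-order array): [14, 7, 47, None, 9, 24, 49, None, None, None, 32, None, None, 28]
BFS from the root, enqueuing left then right child of each popped node:
  queue [14] -> pop 14, enqueue [7, 47], visited so far: [14]
  queue [7, 47] -> pop 7, enqueue [9], visited so far: [14, 7]
  queue [47, 9] -> pop 47, enqueue [24, 49], visited so far: [14, 7, 47]
  queue [9, 24, 49] -> pop 9, enqueue [none], visited so far: [14, 7, 47, 9]
  queue [24, 49] -> pop 24, enqueue [32], visited so far: [14, 7, 47, 9, 24]
  queue [49, 32] -> pop 49, enqueue [none], visited so far: [14, 7, 47, 9, 24, 49]
  queue [32] -> pop 32, enqueue [28], visited so far: [14, 7, 47, 9, 24, 49, 32]
  queue [28] -> pop 28, enqueue [none], visited so far: [14, 7, 47, 9, 24, 49, 32, 28]
Result: [14, 7, 47, 9, 24, 49, 32, 28]


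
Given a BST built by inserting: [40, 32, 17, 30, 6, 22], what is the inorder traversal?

Tree insertion order: [40, 32, 17, 30, 6, 22]
Tree (level-order array): [40, 32, None, 17, None, 6, 30, None, None, 22]
Inorder traversal: [6, 17, 22, 30, 32, 40]


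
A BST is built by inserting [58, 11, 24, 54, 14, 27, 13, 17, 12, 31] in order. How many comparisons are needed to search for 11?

Search path for 11: 58 -> 11
Found: True
Comparisons: 2


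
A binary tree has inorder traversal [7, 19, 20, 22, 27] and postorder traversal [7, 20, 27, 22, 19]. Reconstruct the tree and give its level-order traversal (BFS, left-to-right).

Inorder:   [7, 19, 20, 22, 27]
Postorder: [7, 20, 27, 22, 19]
Algorithm: postorder visits root last, so walk postorder right-to-left;
each value is the root of the current inorder slice — split it at that
value, recurse on the right subtree first, then the left.
Recursive splits:
  root=19; inorder splits into left=[7], right=[20, 22, 27]
  root=22; inorder splits into left=[20], right=[27]
  root=27; inorder splits into left=[], right=[]
  root=20; inorder splits into left=[], right=[]
  root=7; inorder splits into left=[], right=[]
Reconstructed level-order: [19, 7, 22, 20, 27]


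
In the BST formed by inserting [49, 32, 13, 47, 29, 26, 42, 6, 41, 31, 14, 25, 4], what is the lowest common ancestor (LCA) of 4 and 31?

Tree insertion order: [49, 32, 13, 47, 29, 26, 42, 6, 41, 31, 14, 25, 4]
Tree (level-order array): [49, 32, None, 13, 47, 6, 29, 42, None, 4, None, 26, 31, 41, None, None, None, 14, None, None, None, None, None, None, 25]
In a BST, the LCA of p=4, q=31 is the first node v on the
root-to-leaf path with p <= v <= q (go left if both < v, right if both > v).
Walk from root:
  at 49: both 4 and 31 < 49, go left
  at 32: both 4 and 31 < 32, go left
  at 13: 4 <= 13 <= 31, this is the LCA
LCA = 13


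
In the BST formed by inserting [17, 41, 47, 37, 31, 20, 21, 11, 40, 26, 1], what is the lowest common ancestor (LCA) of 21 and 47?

Tree insertion order: [17, 41, 47, 37, 31, 20, 21, 11, 40, 26, 1]
Tree (level-order array): [17, 11, 41, 1, None, 37, 47, None, None, 31, 40, None, None, 20, None, None, None, None, 21, None, 26]
In a BST, the LCA of p=21, q=47 is the first node v on the
root-to-leaf path with p <= v <= q (go left if both < v, right if both > v).
Walk from root:
  at 17: both 21 and 47 > 17, go right
  at 41: 21 <= 41 <= 47, this is the LCA
LCA = 41


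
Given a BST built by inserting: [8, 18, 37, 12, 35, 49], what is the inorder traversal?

Tree insertion order: [8, 18, 37, 12, 35, 49]
Tree (level-order array): [8, None, 18, 12, 37, None, None, 35, 49]
Inorder traversal: [8, 12, 18, 35, 37, 49]


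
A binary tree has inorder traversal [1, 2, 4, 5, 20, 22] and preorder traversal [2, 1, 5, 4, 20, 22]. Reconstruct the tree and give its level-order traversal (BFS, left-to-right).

Inorder:  [1, 2, 4, 5, 20, 22]
Preorder: [2, 1, 5, 4, 20, 22]
Algorithm: preorder visits root first, so consume preorder in order;
for each root, split the current inorder slice at that value into
left-subtree inorder and right-subtree inorder, then recurse.
Recursive splits:
  root=2; inorder splits into left=[1], right=[4, 5, 20, 22]
  root=1; inorder splits into left=[], right=[]
  root=5; inorder splits into left=[4], right=[20, 22]
  root=4; inorder splits into left=[], right=[]
  root=20; inorder splits into left=[], right=[22]
  root=22; inorder splits into left=[], right=[]
Reconstructed level-order: [2, 1, 5, 4, 20, 22]
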